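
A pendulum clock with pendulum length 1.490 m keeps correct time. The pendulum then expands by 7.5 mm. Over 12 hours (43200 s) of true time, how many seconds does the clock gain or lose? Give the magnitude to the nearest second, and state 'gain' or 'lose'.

T ∝ √L, so T'/T = √(1.49750/1.490) = 1.00251.
In 43200 s of true time the clock registers 43200/1.00251 = 43091.7 s, so it loses 108 s.

lose 108 s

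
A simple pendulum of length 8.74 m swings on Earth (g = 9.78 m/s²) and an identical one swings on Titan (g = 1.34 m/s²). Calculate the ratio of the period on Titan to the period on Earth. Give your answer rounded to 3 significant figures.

T ∝ 1/√g, so T₂/T₁ = √(g₁/g₂) = √(9.78/1.34) = 2.70.

2.70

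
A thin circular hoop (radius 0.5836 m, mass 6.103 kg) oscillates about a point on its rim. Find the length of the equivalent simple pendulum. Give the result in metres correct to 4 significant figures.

The equivalent simple-pendulum length is L_eq = I/(md), where I is about the pivot and d = 0.58360 m.
I_cm = mR² = 2.0786 kg·m², so I = I_cm + md² = 2.0786 + 2.0786 = 4.1572 kg·m².
L_eq = 4.1572/(6.103 × 0.58360) = 1.167 m.

1.167 m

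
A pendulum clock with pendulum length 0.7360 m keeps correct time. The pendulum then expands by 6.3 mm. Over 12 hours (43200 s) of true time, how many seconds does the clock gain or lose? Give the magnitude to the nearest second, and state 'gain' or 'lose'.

lose 184 s

T ∝ √L, so T'/T = √(0.74230/0.7360) = 1.00427.
In 43200 s of true time the clock registers 43200/1.00427 = 43016.3 s, so it loses 184 s.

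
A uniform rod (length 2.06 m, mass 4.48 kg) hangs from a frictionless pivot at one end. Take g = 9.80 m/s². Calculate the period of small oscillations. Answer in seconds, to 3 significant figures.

For a physical pendulum T = 2π√(I/(mgd)), with d = 1.030 m from pivot to centre of mass.
I_cm = mL²/12 = 4.48 × 2.06²/12 = 1.584 kg·m²; I = I_cm + md² = 1.584 + 4.48 × 1.030² = 6.337 kg·m².
T = 2π√(6.337/(4.48 × 9.80 × 1.030)) = 2.35 s.

2.35 s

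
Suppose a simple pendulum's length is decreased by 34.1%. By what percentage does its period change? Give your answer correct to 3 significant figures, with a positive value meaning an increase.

-18.8%

T ∝ √L, so T'/T = √(0.6590) = 0.8118.
Percentage change in T = (0.8118 − 1) × 100% = -18.8%.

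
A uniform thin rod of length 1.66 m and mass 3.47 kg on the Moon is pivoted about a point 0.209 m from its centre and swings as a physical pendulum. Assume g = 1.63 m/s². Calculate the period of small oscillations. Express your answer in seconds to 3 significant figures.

5.63 s

For a physical pendulum T = 2π√(I/(mgd)), with d = 0.2090 m from pivot to centre of mass.
I_cm = mL²/12 = 3.47 × 1.66²/12 = 0.7968 kg·m²; I = I_cm + md² = 0.7968 + 3.47 × 0.2090² = 0.9484 kg·m².
T = 2π√(0.9484/(3.47 × 1.63 × 0.2090)) = 5.63 s.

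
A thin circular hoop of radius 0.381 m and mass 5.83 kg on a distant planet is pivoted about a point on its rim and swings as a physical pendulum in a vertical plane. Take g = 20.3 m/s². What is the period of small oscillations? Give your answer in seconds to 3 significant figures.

1.22 s

I_cm = mr² = 0.8463 kg·m². The pivot is at distance d = 0.381 m from the centre of mass.
By the parallel-axis theorem, I = I_cm + md² = 0.8463 + 0.8463 = 1.693 kg·m².
T = 2π√(I/(mgd)) = 2π√(1.693/(5.83 × 20.3 × 0.381)) = 1.22 s.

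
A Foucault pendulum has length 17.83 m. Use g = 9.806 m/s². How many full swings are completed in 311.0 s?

36

T = 2π√(L/g) = 2π√(17.83/9.806) = 8.4725 s.
Number of complete oscillations = ⌊311.0/8.4725⌋ = ⌊36.707⌋ = 36.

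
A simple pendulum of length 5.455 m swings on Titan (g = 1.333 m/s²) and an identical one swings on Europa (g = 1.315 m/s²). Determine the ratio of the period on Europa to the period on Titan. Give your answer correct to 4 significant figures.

1.007

T ∝ 1/√g, so T₂/T₁ = √(g₁/g₂) = √(1.333/1.315) = 1.007.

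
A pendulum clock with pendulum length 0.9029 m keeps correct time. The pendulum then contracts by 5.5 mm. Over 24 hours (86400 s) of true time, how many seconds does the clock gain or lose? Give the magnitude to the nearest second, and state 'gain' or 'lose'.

gain 264 s

T ∝ √L, so T'/T = √(0.89740/0.9029) = 0.996950.
In 86400 s of true time the clock registers 86400/0.996950 = 86664.4 s, so it gains 264 s.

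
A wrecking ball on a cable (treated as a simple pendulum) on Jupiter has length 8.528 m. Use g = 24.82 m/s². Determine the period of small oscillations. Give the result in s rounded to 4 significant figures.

3.683 s

T = 2π√(L/g) = 2π√(8.528/24.82) = 2π × 0.58617 = 3.683 s.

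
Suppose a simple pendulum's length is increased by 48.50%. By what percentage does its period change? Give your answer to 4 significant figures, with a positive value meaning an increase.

21.86%

T ∝ √L, so T'/T = √(1.4850) = 1.2186.
Percentage change in T = (1.2186 − 1) × 100% = 21.86%.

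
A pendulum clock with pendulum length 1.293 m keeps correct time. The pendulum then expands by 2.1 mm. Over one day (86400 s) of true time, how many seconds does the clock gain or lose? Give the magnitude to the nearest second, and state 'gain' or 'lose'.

T ∝ √L, so T'/T = √(1.29510/1.293) = 1.00081.
In 86400 s of true time the clock registers 86400/1.00081 = 86329.9 s, so it loses 70 s.

lose 70 s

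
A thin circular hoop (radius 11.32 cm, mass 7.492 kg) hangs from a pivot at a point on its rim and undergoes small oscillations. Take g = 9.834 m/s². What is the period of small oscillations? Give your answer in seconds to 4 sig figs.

I_cm = mr² = 0.096004 kg·m². The pivot is at distance d = 0.1132 m from the centre of mass.
By the parallel-axis theorem, I = I_cm + md² = 0.096004 + 0.096004 = 0.19201 kg·m².
T = 2π√(I/(mgd)) = 2π√(0.19201/(7.492 × 9.834 × 0.1132)) = 0.9534 s.

0.9534 s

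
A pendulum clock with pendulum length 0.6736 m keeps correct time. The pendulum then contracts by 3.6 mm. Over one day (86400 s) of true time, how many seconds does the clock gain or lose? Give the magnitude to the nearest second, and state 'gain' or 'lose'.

gain 232 s

T ∝ √L, so T'/T = √(0.67000/0.6736) = 0.997324.
In 86400 s of true time the clock registers 86400/0.997324 = 86631.8 s, so it gains 232 s.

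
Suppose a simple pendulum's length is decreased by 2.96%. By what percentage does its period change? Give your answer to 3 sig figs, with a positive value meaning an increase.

T ∝ √L, so T'/T = √(0.9704) = 0.9851.
Percentage change in T = (0.9851 − 1) × 100% = -1.49%.

-1.49%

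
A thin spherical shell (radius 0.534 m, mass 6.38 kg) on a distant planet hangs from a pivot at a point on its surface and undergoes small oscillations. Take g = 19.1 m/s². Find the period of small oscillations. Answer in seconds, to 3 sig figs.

1.36 s

I_cm = (2/3)mr² = 1.213 kg·m². The pivot is at distance d = 0.534 m from the centre of mass.
By the parallel-axis theorem, I = I_cm + md² = 1.213 + 1.819 = 3.032 kg·m².
T = 2π√(I/(mgd)) = 2π√(3.032/(6.38 × 19.1 × 0.534)) = 1.36 s.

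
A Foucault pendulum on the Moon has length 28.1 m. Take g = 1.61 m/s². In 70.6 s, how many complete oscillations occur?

2

T = 2π√(L/g) = 2π√(28.1/1.61) = 26.25 s.
Number of complete oscillations = ⌊70.6/26.25⌋ = ⌊2.690⌋ = 2.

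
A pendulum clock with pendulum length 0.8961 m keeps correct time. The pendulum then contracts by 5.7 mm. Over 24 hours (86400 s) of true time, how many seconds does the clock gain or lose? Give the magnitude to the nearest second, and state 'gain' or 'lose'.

gain 276 s

T ∝ √L, so T'/T = √(0.89040/0.8961) = 0.996814.
In 86400 s of true time the clock registers 86400/0.996814 = 86676.1 s, so it gains 276 s.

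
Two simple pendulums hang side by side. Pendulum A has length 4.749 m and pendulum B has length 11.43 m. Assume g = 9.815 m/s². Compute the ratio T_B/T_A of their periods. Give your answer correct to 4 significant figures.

1.551

T ∝ √L, so T_B/T_A = √(L_B/L_A) = √(11.43/4.749) = 1.551.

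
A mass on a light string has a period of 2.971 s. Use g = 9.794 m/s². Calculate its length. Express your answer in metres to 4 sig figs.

2.190 m

From T = 2π√(L/g), L = gT²/(4π²) = 9.794 × 2.9710²/(4π²) = 2.190 m.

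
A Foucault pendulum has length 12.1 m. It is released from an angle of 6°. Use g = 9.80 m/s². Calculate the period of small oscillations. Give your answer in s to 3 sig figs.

6.98 s

T = 2π√(L/g) = 2π√(12.1/9.80) = 2π × 1.111 = 6.98 s.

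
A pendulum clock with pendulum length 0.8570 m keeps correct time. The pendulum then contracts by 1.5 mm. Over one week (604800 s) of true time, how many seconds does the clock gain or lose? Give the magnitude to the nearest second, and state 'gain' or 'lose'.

T ∝ √L, so T'/T = √(0.85550/0.8570) = 0.999124.
In 604800 s of true time the clock registers 604800/0.999124 = 605330.0 s, so it gains 530 s.

gain 530 s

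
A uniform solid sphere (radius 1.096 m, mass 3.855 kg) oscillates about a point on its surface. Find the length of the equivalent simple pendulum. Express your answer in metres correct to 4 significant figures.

The equivalent simple-pendulum length is L_eq = I/(md), where I is about the pivot and d = 1.0960 m.
I_cm = (2/5)mR² = 1.8523 kg·m², so I = I_cm + md² = 1.8523 + 4.6307 = 6.4830 kg·m².
L_eq = 6.4830/(3.855 × 1.0960) = 1.534 m.

1.534 m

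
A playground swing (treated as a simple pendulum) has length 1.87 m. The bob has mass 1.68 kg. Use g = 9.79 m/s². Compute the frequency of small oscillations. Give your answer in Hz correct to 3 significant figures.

0.364 Hz

T = 2π√(L/g) = 2π√(1.87/9.79) = 2.746 s, so f = 1/T = 0.364 Hz.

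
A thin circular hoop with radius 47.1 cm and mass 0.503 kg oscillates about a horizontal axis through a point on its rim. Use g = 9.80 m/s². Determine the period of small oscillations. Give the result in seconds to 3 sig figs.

1.95 s

I_cm = mr² = 0.1116 kg·m². The pivot is at distance d = 0.471 m from the centre of mass.
By the parallel-axis theorem, I = I_cm + md² = 0.1116 + 0.1116 = 0.2232 kg·m².
T = 2π√(I/(mgd)) = 2π√(0.2232/(0.503 × 9.80 × 0.471)) = 1.95 s.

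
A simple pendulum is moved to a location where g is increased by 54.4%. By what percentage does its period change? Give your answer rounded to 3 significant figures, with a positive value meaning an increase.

T ∝ 1/√g, so T'/T = 1/√(1.544) = 0.8048.
Percentage change in T = (0.8048 − 1) × 100% = -19.5%.

-19.5%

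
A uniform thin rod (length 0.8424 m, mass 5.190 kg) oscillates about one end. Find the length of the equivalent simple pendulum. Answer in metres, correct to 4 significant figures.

0.5616 m

The equivalent simple-pendulum length is L_eq = I/(md), where I is about the pivot and d = 0.42120 m.
I_cm = (1/12)mL² = 0.30692 kg·m², so I = I_cm + md² = 0.30692 + 0.92075 = 1.2277 kg·m².
L_eq = 1.2277/(5.190 × 0.42120) = 0.5616 m.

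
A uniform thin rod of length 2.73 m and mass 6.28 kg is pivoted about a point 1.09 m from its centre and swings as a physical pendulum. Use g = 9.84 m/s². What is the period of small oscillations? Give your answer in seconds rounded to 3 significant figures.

2.58 s

For a physical pendulum T = 2π√(I/(mgd)), with d = 1.090 m from pivot to centre of mass.
I_cm = mL²/12 = 6.28 × 2.73²/12 = 3.900 kg·m²; I = I_cm + md² = 3.900 + 6.28 × 1.090² = 11.36 kg·m².
T = 2π√(11.36/(6.28 × 9.84 × 1.090)) = 2.58 s.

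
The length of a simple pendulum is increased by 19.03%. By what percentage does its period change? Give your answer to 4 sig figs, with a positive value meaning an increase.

9.101%

T ∝ √L, so T'/T = √(1.1903) = 1.0910.
Percentage change in T = (1.0910 − 1) × 100% = 9.101%.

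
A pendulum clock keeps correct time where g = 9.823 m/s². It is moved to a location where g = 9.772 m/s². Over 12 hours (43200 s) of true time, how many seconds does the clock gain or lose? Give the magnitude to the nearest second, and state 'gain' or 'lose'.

lose 112 s

The clock's period scales as T ∝ 1/√g, so T'/T = √(9.823/9.772) = 1.00261.
In 43200 s of true time the clock registers 43200/1.00261 = 43087.7 s, so it loses 112 s.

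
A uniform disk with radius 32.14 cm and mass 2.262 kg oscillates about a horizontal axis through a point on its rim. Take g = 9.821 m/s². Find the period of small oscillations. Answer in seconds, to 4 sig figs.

I_cm = ½mr² = 0.11683 kg·m². The pivot is at distance d = 0.3214 m from the centre of mass.
By the parallel-axis theorem, I = I_cm + md² = 0.11683 + 0.23366 = 0.35049 kg·m².
T = 2π√(I/(mgd)) = 2π√(0.35049/(2.262 × 9.821 × 0.3214)) = 1.392 s.

1.392 s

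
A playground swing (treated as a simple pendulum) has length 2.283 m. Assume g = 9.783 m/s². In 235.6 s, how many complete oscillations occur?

77

T = 2π√(L/g) = 2π√(2.283/9.783) = 3.0353 s.
Number of complete oscillations = ⌊235.6/3.0353⌋ = ⌊77.621⌋ = 77.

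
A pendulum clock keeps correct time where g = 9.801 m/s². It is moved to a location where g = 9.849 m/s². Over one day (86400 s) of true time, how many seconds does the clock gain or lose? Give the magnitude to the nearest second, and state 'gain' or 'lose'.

gain 211 s

The clock's period scales as T ∝ 1/√g, so T'/T = √(9.801/9.849) = 0.997560.
In 86400 s of true time the clock registers 86400/0.997560 = 86611.3 s, so it gains 211 s.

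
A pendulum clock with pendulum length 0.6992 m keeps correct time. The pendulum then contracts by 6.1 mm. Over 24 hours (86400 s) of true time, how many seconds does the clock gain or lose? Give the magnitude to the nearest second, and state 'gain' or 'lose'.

T ∝ √L, so T'/T = √(0.69310/0.6992) = 0.995628.
In 86400 s of true time the clock registers 86400/0.995628 = 86779.4 s, so it gains 379 s.

gain 379 s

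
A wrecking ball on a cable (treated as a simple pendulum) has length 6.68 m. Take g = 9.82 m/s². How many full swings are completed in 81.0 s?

15

T = 2π√(L/g) = 2π√(6.68/9.82) = 5.182 s.
Number of complete oscillations = ⌊81.0/5.182⌋ = ⌊15.63⌋ = 15.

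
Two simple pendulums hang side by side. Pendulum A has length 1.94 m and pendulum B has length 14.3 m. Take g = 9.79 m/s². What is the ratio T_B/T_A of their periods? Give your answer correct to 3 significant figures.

T ∝ √L, so T_B/T_A = √(L_B/L_A) = √(14.3/1.94) = 2.71.

2.71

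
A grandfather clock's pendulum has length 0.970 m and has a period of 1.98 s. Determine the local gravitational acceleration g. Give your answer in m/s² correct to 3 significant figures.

From T = 2π√(L/g), g = 4π²L/T² = 4π² × 0.970/1.980² = 9.77 m/s².

9.77 m/s²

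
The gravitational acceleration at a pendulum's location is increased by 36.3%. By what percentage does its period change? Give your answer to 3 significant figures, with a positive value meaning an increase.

-14.3%

T ∝ 1/√g, so T'/T = 1/√(1.363) = 0.8565.
Percentage change in T = (0.8565 − 1) × 100% = -14.3%.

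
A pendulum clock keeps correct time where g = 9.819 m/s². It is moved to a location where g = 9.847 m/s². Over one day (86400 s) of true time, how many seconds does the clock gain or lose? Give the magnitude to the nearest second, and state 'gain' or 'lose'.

The clock's period scales as T ∝ 1/√g, so T'/T = √(9.819/9.847) = 0.998577.
In 86400 s of true time the clock registers 86400/0.998577 = 86523.1 s, so it gains 123 s.

gain 123 s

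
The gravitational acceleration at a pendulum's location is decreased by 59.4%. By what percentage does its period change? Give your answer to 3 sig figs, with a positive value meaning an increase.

56.9%

T ∝ 1/√g, so T'/T = 1/√(0.4060) = 1.569.
Percentage change in T = (1.569 − 1) × 100% = 56.9%.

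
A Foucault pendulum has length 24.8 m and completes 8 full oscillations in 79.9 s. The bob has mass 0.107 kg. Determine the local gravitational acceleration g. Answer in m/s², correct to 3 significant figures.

T = 79.9/8 = 9.988 s.
From T = 2π√(L/g), g = 4π²L/T² = 4π² × 24.8/9.988² = 9.82 m/s².

9.82 m/s²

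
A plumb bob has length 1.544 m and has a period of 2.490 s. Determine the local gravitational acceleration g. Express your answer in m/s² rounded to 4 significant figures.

9.831 m/s²

From T = 2π√(L/g), g = 4π²L/T² = 4π² × 1.544/2.4900² = 9.831 m/s².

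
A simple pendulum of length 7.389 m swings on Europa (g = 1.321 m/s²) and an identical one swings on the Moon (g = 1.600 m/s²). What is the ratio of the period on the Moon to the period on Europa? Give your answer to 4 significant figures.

T ∝ 1/√g, so T₂/T₁ = √(g₁/g₂) = √(1.321/1.600) = 0.9086.

0.9086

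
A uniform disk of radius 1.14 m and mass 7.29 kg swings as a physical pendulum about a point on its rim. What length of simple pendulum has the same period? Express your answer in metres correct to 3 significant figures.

The equivalent simple-pendulum length is L_eq = I/(md), where I is about the pivot and d = 1.140 m.
I_cm = ½mR² = 4.737 kg·m², so I = I_cm + md² = 4.737 + 9.474 = 14.21 kg·m².
L_eq = 14.21/(7.29 × 1.140) = 1.71 m.

1.71 m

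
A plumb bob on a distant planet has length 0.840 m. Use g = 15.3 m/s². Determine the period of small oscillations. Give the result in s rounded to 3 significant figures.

1.47 s

T = 2π√(L/g) = 2π√(0.840/15.3) = 2π × 0.2343 = 1.47 s.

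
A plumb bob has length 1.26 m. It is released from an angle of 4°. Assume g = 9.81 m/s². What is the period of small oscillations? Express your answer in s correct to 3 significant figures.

T = 2π√(L/g) = 2π√(1.26/9.81) = 2π × 0.3584 = 2.25 s.

2.25 s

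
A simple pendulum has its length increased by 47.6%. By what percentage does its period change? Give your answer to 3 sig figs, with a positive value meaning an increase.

21.5%

T ∝ √L, so T'/T = √(1.476) = 1.215.
Percentage change in T = (1.215 − 1) × 100% = 21.5%.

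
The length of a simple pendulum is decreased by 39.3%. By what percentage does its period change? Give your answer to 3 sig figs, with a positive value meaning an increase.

T ∝ √L, so T'/T = √(0.6070) = 0.7791.
Percentage change in T = (0.7791 − 1) × 100% = -22.1%.

-22.1%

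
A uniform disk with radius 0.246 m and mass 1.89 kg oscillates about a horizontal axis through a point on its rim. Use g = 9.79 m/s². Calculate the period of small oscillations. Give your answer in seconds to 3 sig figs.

I_cm = ½mr² = 0.05719 kg·m². The pivot is at distance d = 0.246 m from the centre of mass.
By the parallel-axis theorem, I = I_cm + md² = 0.05719 + 0.1144 = 0.1716 kg·m².
T = 2π√(I/(mgd)) = 2π√(0.1716/(1.89 × 9.79 × 0.246)) = 1.22 s.

1.22 s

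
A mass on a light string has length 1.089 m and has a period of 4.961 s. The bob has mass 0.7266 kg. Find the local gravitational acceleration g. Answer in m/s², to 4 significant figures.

1.747 m/s²

From T = 2π√(L/g), g = 4π²L/T² = 4π² × 1.089/4.9610² = 1.747 m/s².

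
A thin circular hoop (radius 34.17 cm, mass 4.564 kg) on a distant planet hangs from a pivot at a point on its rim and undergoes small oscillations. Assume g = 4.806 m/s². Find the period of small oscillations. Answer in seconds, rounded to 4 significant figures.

I_cm = mr² = 0.53289 kg·m². The pivot is at distance d = 0.3417 m from the centre of mass.
By the parallel-axis theorem, I = I_cm + md² = 0.53289 + 0.53289 = 1.0658 kg·m².
T = 2π√(I/(mgd)) = 2π√(1.0658/(4.564 × 4.806 × 0.3417)) = 2.369 s.

2.369 s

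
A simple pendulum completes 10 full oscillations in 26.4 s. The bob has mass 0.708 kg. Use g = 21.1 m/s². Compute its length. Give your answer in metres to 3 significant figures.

3.73 m

T = 26.4/10 = 2.640 s.
From T = 2π√(L/g), L = gT²/(4π²) = 21.1 × 2.640²/(4π²) = 3.73 m.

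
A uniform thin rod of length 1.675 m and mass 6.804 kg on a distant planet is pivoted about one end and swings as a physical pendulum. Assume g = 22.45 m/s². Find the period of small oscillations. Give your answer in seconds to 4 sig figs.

For a physical pendulum T = 2π√(I/(mgd)), with d = 0.83750 m from pivot to centre of mass.
I_cm = mL²/12 = 6.804 × 1.675²/12 = 1.5908 kg·m²; I = I_cm + md² = 1.5908 + 6.804 × 0.83750² = 6.3632 kg·m².
T = 2π√(6.3632/(6.804 × 22.45 × 0.83750)) = 1.401 s.

1.401 s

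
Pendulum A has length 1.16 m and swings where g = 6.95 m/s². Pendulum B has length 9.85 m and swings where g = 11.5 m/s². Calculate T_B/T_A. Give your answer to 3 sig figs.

2.27

T = 2π√(L/g), so T_B/T_A = √((L_B/g_B)/(L_A/g_A)) = √((9.85/11.5)/(1.16/6.95)) = 2.27.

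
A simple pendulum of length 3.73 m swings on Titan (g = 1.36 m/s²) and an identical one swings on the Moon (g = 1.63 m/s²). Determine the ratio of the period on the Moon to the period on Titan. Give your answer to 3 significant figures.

0.913

T ∝ 1/√g, so T₂/T₁ = √(g₁/g₂) = √(1.36/1.63) = 0.913.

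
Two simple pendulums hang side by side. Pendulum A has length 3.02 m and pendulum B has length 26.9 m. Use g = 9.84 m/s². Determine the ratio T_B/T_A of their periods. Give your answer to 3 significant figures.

T ∝ √L, so T_B/T_A = √(L_B/L_A) = √(26.9/3.02) = 2.98.

2.98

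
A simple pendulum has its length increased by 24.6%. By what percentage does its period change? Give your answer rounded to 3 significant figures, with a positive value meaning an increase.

T ∝ √L, so T'/T = √(1.246) = 1.116.
Percentage change in T = (1.116 − 1) × 100% = 11.6%.

11.6%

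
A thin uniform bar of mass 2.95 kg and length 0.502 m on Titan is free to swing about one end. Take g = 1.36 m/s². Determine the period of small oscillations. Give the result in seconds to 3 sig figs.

3.12 s

For a physical pendulum T = 2π√(I/(mgd)), with d = 0.2510 m from pivot to centre of mass.
I_cm = mL²/12 = 2.95 × 0.502²/12 = 0.06195 kg·m²; I = I_cm + md² = 0.06195 + 2.95 × 0.2510² = 0.2478 kg·m².
T = 2π√(0.2478/(2.95 × 1.36 × 0.2510)) = 3.12 s.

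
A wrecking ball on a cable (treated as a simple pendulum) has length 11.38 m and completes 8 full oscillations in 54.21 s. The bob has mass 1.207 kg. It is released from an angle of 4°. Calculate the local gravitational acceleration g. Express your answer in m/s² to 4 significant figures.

9.784 m/s²

T = 54.21/8 = 6.7763 s.
From T = 2π√(L/g), g = 4π²L/T² = 4π² × 11.38/6.7763² = 9.784 m/s².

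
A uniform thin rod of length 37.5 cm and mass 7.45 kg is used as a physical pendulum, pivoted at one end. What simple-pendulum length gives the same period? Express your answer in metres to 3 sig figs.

The equivalent simple-pendulum length is L_eq = I/(md), where I is about the pivot and d = 0.1875 m.
I_cm = (1/12)mL² = 0.08730 kg·m², so I = I_cm + md² = 0.08730 + 0.2619 = 0.3492 kg·m².
L_eq = 0.3492/(7.45 × 0.1875) = 0.250 m.

0.250 m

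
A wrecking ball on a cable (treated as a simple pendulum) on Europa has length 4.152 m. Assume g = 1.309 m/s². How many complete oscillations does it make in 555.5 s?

T = 2π√(L/g) = 2π√(4.152/1.309) = 11.190 s.
Number of complete oscillations = ⌊555.5/11.190⌋ = ⌊49.642⌋ = 49.

49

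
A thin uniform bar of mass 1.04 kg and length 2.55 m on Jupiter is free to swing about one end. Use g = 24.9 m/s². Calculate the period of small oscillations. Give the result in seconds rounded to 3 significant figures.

1.64 s

For a physical pendulum T = 2π√(I/(mgd)), with d = 1.275 m from pivot to centre of mass.
I_cm = mL²/12 = 1.04 × 2.55²/12 = 0.5635 kg·m²; I = I_cm + md² = 0.5635 + 1.04 × 1.275² = 2.254 kg·m².
T = 2π√(2.254/(1.04 × 24.9 × 1.275)) = 1.64 s.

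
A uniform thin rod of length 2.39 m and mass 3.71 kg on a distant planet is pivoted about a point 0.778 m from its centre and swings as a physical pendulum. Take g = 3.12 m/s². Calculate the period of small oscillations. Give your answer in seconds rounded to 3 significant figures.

For a physical pendulum T = 2π√(I/(mgd)), with d = 0.7780 m from pivot to centre of mass.
I_cm = mL²/12 = 3.71 × 2.39²/12 = 1.766 kg·m²; I = I_cm + md² = 1.766 + 3.71 × 0.7780² = 4.012 kg·m².
T = 2π√(4.012/(3.71 × 3.12 × 0.7780)) = 4.19 s.

4.19 s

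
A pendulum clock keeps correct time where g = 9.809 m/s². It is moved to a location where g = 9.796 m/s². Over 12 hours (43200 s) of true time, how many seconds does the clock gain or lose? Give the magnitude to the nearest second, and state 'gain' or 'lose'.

The clock's period scales as T ∝ 1/√g, so T'/T = √(9.809/9.796) = 1.00066.
In 43200 s of true time the clock registers 43200/1.00066 = 43171.4 s, so it loses 29 s.

lose 29 s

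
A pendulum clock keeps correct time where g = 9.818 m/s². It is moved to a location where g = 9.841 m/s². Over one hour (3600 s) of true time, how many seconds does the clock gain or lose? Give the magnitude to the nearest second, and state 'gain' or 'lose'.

gain 4 s

The clock's period scales as T ∝ 1/√g, so T'/T = √(9.818/9.841) = 0.998831.
In 3600 s of true time the clock registers 3600/0.998831 = 3604.2 s, so it gains 4 s.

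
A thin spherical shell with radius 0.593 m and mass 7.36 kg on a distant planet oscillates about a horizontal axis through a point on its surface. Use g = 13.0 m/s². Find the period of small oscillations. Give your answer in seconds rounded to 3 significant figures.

1.73 s

I_cm = (2/3)mr² = 1.725 kg·m². The pivot is at distance d = 0.593 m from the centre of mass.
By the parallel-axis theorem, I = I_cm + md² = 1.725 + 2.588 = 4.314 kg·m².
T = 2π√(I/(mgd)) = 2π√(4.314/(7.36 × 13.0 × 0.593)) = 1.73 s.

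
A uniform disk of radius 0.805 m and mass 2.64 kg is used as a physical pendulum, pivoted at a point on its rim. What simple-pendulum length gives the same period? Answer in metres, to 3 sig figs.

1.21 m

The equivalent simple-pendulum length is L_eq = I/(md), where I is about the pivot and d = 0.8050 m.
I_cm = ½mR² = 0.8554 kg·m², so I = I_cm + md² = 0.8554 + 1.711 = 2.566 kg·m².
L_eq = 2.566/(2.64 × 0.8050) = 1.21 m.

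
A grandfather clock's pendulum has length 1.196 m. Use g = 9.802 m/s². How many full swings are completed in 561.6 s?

255

T = 2π√(L/g) = 2π√(1.196/9.802) = 2.1948 s.
Number of complete oscillations = ⌊561.6/2.1948⌋ = ⌊255.88⌋ = 255.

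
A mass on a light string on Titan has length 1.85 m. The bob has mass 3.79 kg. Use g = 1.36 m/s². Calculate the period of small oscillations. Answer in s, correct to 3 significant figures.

T = 2π√(L/g) = 2π√(1.85/1.36) = 2π × 1.166 = 7.33 s.

7.33 s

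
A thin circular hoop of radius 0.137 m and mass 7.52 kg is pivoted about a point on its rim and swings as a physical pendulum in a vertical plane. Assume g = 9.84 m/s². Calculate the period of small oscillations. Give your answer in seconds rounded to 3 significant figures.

I_cm = mr² = 0.1411 kg·m². The pivot is at distance d = 0.137 m from the centre of mass.
By the parallel-axis theorem, I = I_cm + md² = 0.1411 + 0.1411 = 0.2823 kg·m².
T = 2π√(I/(mgd)) = 2π√(0.2823/(7.52 × 9.84 × 0.137)) = 1.05 s.

1.05 s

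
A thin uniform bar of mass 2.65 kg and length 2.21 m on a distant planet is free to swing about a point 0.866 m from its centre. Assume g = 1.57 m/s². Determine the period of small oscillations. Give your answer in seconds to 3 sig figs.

For a physical pendulum T = 2π√(I/(mgd)), with d = 0.8660 m from pivot to centre of mass.
I_cm = mL²/12 = 2.65 × 2.21²/12 = 1.079 kg·m²; I = I_cm + md² = 1.079 + 2.65 × 0.8660² = 3.066 kg·m².
T = 2π√(3.066/(2.65 × 1.57 × 0.8660)) = 5.80 s.

5.80 s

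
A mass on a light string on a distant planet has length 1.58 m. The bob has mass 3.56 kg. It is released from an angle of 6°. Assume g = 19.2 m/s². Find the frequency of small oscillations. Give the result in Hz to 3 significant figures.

T = 2π√(L/g) = 2π√(1.58/19.2) = 1.802 s, so f = 1/T = 0.555 Hz.

0.555 Hz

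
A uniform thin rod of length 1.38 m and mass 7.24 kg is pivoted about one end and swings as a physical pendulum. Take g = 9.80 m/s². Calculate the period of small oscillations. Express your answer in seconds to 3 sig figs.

1.93 s

For a physical pendulum T = 2π√(I/(mgd)), with d = 0.6900 m from pivot to centre of mass.
I_cm = mL²/12 = 7.24 × 1.38²/12 = 1.149 kg·m²; I = I_cm + md² = 1.149 + 7.24 × 0.6900² = 4.596 kg·m².
T = 2π√(4.596/(7.24 × 9.80 × 0.6900)) = 1.93 s.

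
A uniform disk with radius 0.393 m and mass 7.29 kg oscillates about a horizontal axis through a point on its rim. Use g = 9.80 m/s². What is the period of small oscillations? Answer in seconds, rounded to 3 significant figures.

I_cm = ½mr² = 0.5630 kg·m². The pivot is at distance d = 0.393 m from the centre of mass.
By the parallel-axis theorem, I = I_cm + md² = 0.5630 + 1.126 = 1.689 kg·m².
T = 2π√(I/(mgd)) = 2π√(1.689/(7.29 × 9.80 × 0.393)) = 1.54 s.

1.54 s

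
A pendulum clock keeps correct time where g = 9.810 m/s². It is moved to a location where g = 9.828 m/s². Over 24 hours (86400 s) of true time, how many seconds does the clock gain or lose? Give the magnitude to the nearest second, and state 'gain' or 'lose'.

The clock's period scales as T ∝ 1/√g, so T'/T = √(9.810/9.828) = 0.999084.
In 86400 s of true time the clock registers 86400/0.999084 = 86479.2 s, so it gains 79 s.

gain 79 s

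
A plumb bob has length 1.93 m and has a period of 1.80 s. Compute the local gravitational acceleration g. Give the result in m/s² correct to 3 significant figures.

23.5 m/s²

From T = 2π√(L/g), g = 4π²L/T² = 4π² × 1.93/1.800² = 23.5 m/s².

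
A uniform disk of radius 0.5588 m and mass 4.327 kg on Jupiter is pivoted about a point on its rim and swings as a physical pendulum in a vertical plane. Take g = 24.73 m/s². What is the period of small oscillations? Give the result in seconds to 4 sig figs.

I_cm = ½mr² = 0.67557 kg·m². The pivot is at distance d = 0.5588 m from the centre of mass.
By the parallel-axis theorem, I = I_cm + md² = 0.67557 + 1.3511 = 2.0267 kg·m².
T = 2π√(I/(mgd)) = 2π√(2.0267/(4.327 × 24.73 × 0.5588)) = 1.157 s.

1.157 s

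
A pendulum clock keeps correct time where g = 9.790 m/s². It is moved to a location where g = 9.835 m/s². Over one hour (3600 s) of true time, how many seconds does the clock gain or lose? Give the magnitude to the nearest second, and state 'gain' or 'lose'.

The clock's period scales as T ∝ 1/√g, so T'/T = √(9.790/9.835) = 0.997710.
In 3600 s of true time the clock registers 3600/0.997710 = 3608.3 s, so it gains 8 s.

gain 8 s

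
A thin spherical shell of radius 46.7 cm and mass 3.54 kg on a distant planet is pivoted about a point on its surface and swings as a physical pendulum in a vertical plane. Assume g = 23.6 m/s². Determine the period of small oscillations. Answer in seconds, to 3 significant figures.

I_cm = (2/3)mr² = 0.5147 kg·m². The pivot is at distance d = 0.467 m from the centre of mass.
By the parallel-axis theorem, I = I_cm + md² = 0.5147 + 0.7720 = 1.287 kg·m².
T = 2π√(I/(mgd)) = 2π√(1.287/(3.54 × 23.6 × 0.467)) = 1.14 s.

1.14 s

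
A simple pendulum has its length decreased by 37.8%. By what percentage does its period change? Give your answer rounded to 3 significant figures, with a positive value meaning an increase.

T ∝ √L, so T'/T = √(0.6220) = 0.7887.
Percentage change in T = (0.7887 − 1) × 100% = -21.1%.

-21.1%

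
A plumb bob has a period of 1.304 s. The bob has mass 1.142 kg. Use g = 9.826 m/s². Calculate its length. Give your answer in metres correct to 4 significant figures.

From T = 2π√(L/g), L = gT²/(4π²) = 9.826 × 1.3040²/(4π²) = 0.4232 m.

0.4232 m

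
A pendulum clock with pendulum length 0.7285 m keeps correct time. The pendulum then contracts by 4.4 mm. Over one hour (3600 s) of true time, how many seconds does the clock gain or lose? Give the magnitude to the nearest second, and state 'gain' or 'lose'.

T ∝ √L, so T'/T = √(0.72410/0.7285) = 0.996976.
In 3600 s of true time the clock registers 3600/0.996976 = 3610.9 s, so it gains 11 s.

gain 11 s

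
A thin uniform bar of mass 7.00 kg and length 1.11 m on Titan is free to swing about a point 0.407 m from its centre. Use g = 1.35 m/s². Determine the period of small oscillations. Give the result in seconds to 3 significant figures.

4.39 s

For a physical pendulum T = 2π√(I/(mgd)), with d = 0.4070 m from pivot to centre of mass.
I_cm = mL²/12 = 7.00 × 1.11²/12 = 0.7187 kg·m²; I = I_cm + md² = 0.7187 + 7.00 × 0.4070² = 1.878 kg·m².
T = 2π√(1.878/(7.00 × 1.35 × 0.4070)) = 4.39 s.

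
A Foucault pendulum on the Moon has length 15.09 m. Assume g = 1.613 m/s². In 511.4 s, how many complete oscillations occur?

26

T = 2π√(L/g) = 2π√(15.09/1.613) = 19.218 s.
Number of complete oscillations = ⌊511.4/19.218⌋ = ⌊26.611⌋ = 26.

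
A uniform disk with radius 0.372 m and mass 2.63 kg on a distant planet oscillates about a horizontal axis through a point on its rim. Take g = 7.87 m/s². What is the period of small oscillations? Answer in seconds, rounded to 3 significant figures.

1.67 s

I_cm = ½mr² = 0.1820 kg·m². The pivot is at distance d = 0.372 m from the centre of mass.
By the parallel-axis theorem, I = I_cm + md² = 0.1820 + 0.3639 = 0.5459 kg·m².
T = 2π√(I/(mgd)) = 2π√(0.5459/(2.63 × 7.87 × 0.372)) = 1.67 s.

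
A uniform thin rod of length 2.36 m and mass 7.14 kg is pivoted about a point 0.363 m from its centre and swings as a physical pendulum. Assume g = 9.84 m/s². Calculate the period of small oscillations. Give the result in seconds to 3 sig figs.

2.57 s

For a physical pendulum T = 2π√(I/(mgd)), with d = 0.3630 m from pivot to centre of mass.
I_cm = mL²/12 = 7.14 × 2.36²/12 = 3.314 kg·m²; I = I_cm + md² = 3.314 + 7.14 × 0.3630² = 4.255 kg·m².
T = 2π√(4.255/(7.14 × 9.84 × 0.3630)) = 2.57 s.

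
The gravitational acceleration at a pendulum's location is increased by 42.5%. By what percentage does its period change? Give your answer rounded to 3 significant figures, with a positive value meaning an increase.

-16.2%

T ∝ 1/√g, so T'/T = 1/√(1.425) = 0.8377.
Percentage change in T = (0.8377 − 1) × 100% = -16.2%.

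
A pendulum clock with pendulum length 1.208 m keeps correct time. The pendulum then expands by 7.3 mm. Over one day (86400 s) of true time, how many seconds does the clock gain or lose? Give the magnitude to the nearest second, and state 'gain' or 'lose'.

lose 260 s

T ∝ √L, so T'/T = √(1.21530/1.208) = 1.00302.
In 86400 s of true time the clock registers 86400/1.00302 = 86140.1 s, so it loses 260 s.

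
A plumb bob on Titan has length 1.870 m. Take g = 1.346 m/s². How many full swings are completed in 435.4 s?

T = 2π√(L/g) = 2π√(1.870/1.346) = 7.4059 s.
Number of complete oscillations = ⌊435.4/7.4059⌋ = ⌊58.791⌋ = 58.

58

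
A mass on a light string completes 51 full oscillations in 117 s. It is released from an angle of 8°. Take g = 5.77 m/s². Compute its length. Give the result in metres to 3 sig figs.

T = 117/51 = 2.294 s.
From T = 2π√(L/g), L = gT²/(4π²) = 5.77 × 2.294²/(4π²) = 0.769 m.

0.769 m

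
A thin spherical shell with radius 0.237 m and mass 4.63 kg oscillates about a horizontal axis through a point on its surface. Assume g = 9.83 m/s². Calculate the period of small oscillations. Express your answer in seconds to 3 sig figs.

I_cm = (2/3)mr² = 0.1734 kg·m². The pivot is at distance d = 0.237 m from the centre of mass.
By the parallel-axis theorem, I = I_cm + md² = 0.1734 + 0.2601 = 0.4334 kg·m².
T = 2π√(I/(mgd)) = 2π√(0.4334/(4.63 × 9.83 × 0.237)) = 1.26 s.

1.26 s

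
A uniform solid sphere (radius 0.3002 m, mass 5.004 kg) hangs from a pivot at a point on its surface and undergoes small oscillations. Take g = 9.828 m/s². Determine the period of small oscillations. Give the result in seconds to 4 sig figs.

I_cm = (2/5)mr² = 0.18038 kg·m². The pivot is at distance d = 0.3002 m from the centre of mass.
By the parallel-axis theorem, I = I_cm + md² = 0.18038 + 0.45096 = 0.63134 kg·m².
T = 2π√(I/(mgd)) = 2π√(0.63134/(5.004 × 9.828 × 0.3002)) = 1.299 s.

1.299 s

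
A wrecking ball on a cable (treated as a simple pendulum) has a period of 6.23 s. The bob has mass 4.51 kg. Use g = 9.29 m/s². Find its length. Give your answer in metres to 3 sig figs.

9.13 m

From T = 2π√(L/g), L = gT²/(4π²) = 9.29 × 6.230²/(4π²) = 9.13 m.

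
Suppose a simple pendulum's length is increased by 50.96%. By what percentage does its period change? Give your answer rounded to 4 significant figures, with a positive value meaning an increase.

T ∝ √L, so T'/T = √(1.5096) = 1.2287.
Percentage change in T = (1.2287 − 1) × 100% = 22.87%.

22.87%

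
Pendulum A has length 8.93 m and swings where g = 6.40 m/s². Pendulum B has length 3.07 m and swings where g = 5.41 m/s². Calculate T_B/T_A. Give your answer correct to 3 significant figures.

T = 2π√(L/g), so T_B/T_A = √((L_B/g_B)/(L_A/g_A)) = √((3.07/5.41)/(8.93/6.40)) = 0.638.

0.638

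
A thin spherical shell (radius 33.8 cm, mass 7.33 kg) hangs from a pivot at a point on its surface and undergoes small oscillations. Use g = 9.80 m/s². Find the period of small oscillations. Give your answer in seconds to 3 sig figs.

1.51 s

I_cm = (2/3)mr² = 0.5583 kg·m². The pivot is at distance d = 0.338 m from the centre of mass.
By the parallel-axis theorem, I = I_cm + md² = 0.5583 + 0.8374 = 1.396 kg·m².
T = 2π√(I/(mgd)) = 2π√(1.396/(7.33 × 9.80 × 0.338)) = 1.51 s.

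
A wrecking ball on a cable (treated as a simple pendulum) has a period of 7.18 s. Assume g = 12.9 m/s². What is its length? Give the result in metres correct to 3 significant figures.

16.8 m

From T = 2π√(L/g), L = gT²/(4π²) = 12.9 × 7.180²/(4π²) = 16.8 m.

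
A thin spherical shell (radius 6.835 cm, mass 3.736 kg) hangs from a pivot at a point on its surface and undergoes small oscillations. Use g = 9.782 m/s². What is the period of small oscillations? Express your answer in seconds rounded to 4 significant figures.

0.6780 s

I_cm = (2/3)mr² = 0.011636 kg·m². The pivot is at distance d = 0.06835 m from the centre of mass.
By the parallel-axis theorem, I = I_cm + md² = 0.011636 + 0.017454 = 0.029089 kg·m².
T = 2π√(I/(mgd)) = 2π√(0.029089/(3.736 × 9.782 × 0.06835)) = 0.6780 s.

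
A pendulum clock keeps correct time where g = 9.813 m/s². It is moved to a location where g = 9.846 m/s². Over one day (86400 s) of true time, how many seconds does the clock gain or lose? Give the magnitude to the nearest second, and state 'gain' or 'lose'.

The clock's period scales as T ∝ 1/√g, so T'/T = √(9.813/9.846) = 0.998323.
In 86400 s of true time the clock registers 86400/0.998323 = 86545.2 s, so it gains 145 s.

gain 145 s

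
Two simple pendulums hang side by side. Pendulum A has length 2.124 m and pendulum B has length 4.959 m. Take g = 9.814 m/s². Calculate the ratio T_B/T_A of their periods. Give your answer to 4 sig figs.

1.528

T ∝ √L, so T_B/T_A = √(L_B/L_A) = √(4.959/2.124) = 1.528.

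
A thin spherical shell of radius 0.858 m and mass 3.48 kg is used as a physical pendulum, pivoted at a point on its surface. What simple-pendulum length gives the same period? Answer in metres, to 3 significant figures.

1.43 m

The equivalent simple-pendulum length is L_eq = I/(md), where I is about the pivot and d = 0.8580 m.
I_cm = (2/3)mR² = 1.708 kg·m², so I = I_cm + md² = 1.708 + 2.562 = 4.270 kg·m².
L_eq = 4.270/(3.48 × 0.8580) = 1.43 m.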